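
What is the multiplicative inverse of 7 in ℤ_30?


Use the extended Euclidean algorithm to write 1 = 7·s + 30·t; then s mod 30 is the inverse.
Euclidean algorithm:
  7 = 0·30 + 7
  30 = 4·7 + 2
  7 = 3·2 + 1
  2 = 2·1 + 0
gcd(7,30) = 1
Back-substitution gives: 7·(13) + 30·(-3) = 1
So 7⁻¹ ≡ 13 ≡ 13 (mod 30)
Check: 7 × 13 = 91 ≡ 1 (mod 30) ✓

7⁻¹ ≡ 13 (mod 30)


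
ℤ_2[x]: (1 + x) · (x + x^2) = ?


Expand and collect like terms; reduce coefficients mod 2:
x^0: 1·0 = 0 ≡ 0 (mod 2)
x^1: 1·1 + 1·0 = 1 ≡ 1 (mod 2)
x^2: 1·1 + 1·1 = 2 ≡ 0 (mod 2)
x^3: 1·1 = 1 ≡ 1 (mod 2)
Result: x + x^3

f · g = x + x^3


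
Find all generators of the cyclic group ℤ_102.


g generates ℤ_n iff gcd(g,n) = 1
Prime factors of 102: 2, 3, 17
Generators are g ∈ {1,...,101} not divisible by any of these primes.
Generators: {1, 5, 7, 11, 13, 19, 23, 25, 29, 31, 35, 37, 41, 43, 47, 49, 53, 55, 59, 61, 65, 67, 71, 73, 77, 79, 83, 89, 91, 95, 97, 101}
Number of generators = φ(102) = 32

Generators of ℤ_102 = {1, 5, 7, 11, 13, 19, 23, 25, 29, 31, 35, 37, 41, 43, 47, 49, 53, 55, 59, 61, 65, 67, 71, 73, 77, 79, 83, 89, 91, 95, 97, 101}


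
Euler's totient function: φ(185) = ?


Factor n: 185 = 5 × 37
φ(n) = n · ∏(1 - 1/p) over distinct primes p | n
φ(185) = 185 · (1 - 1/5) · (1 - 1/37) = 144

φ(185) = 144


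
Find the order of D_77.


|D_n| = 2n (n rotations and n reflections)
|D_77| = 2×77 = 154

|D_77| = 154


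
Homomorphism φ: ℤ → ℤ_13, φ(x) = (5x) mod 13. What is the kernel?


Kernel = preimage of identity
ker(φ) = {x ∈ ℤ : 5x ≡ 0 (mod 13)}. gcd(5,13) = 1, so 5x ≡ 0 (mod 13) ⟺ x ≡ 0 (mod 13/1 = 13). Hence ker(φ) = 13ℤ

ker(φ) = 13ℤ


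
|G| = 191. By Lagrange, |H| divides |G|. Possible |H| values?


Lagrange's theorem: |H| divides |G|
|G| = 191
Divisors of 191: 1, 191

Possible subgroup orders: {1, 191}


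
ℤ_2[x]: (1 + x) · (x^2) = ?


Expand and collect like terms; reduce coefficients mod 2:
x^0: 1·0 = 0 ≡ 0 (mod 2)
x^1: 1·0 + 1·0 = 0 ≡ 0 (mod 2)
x^2: 1·1 + 1·0 = 1 ≡ 1 (mod 2)
x^3: 1·1 = 1 ≡ 1 (mod 2)
Result: x^2 + x^3

f · g = x^2 + x^3


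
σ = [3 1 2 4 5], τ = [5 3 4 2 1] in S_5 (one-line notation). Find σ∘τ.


σ∘τ: apply τ first, then σ
1 →τ 5 →σ 5
2 →τ 3 →σ 2
3 →τ 4 →σ 4
4 →τ 2 →σ 1
5 →τ 1 →σ 3

σ∘τ = [5 2 4 1 3]


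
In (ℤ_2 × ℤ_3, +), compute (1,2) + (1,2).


Operation: componentwise addition mod (2, 3)
(1,2) + (1,2) = ((a₁+b₁) mod 2, (a₂+b₂) mod 3) with a = (1,2), b = (1,2)

(1,2) + (1,2) = (0,1)


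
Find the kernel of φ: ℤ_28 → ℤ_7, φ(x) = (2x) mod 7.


Kernel = preimage of identity
ker(φ) = {x ∈ ℤ_28 : 2x ≡ 0 (mod 7)}. Since 7 | 28, φ is well-defined. The kernel is the cyclic subgroup ⟨7⟩ of ℤ_28 (order 4), i.e. {0, 7, 14, 21}

ker(φ) = {0, 7, 14, 21}


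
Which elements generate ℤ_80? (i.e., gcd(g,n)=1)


g generates ℤ_n iff gcd(g,n) = 1
Prime factors of 80: 2, 5
Generators are g ∈ {1,...,79} not divisible by any of these primes.
Generators: {1, 3, 7, 9, 11, 13, 17, 19, 21, 23, 27, 29, 31, 33, 37, 39, 41, 43, 47, 49, 51, 53, 57, 59, 61, 63, 67, 69, 71, 73, 77, 79}
Number of generators = φ(80) = 32

Generators of ℤ_80 = {1, 3, 7, 9, 11, 13, 17, 19, 21, 23, 27, 29, 31, 33, 37, 39, 41, 43, 47, 49, 51, 53, 57, 59, 61, 63, 67, 69, 71, 73, 77, 79}


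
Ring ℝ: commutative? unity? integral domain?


ℝ is a field: commutative, has unity, every nonzero element is a unit (hence an integral domain)
Commutative: Yes
Integral domain: Yes
Has unity: Yes

ℝ: Commutative=Yes, Unity=Yes


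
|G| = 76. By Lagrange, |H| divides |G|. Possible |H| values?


Lagrange's theorem: |H| divides |G|
|G| = 76
Divisors of 76: 1, 2, 4, 19, 38, 76

Possible subgroup orders: {1, 2, 4, 19, 38, 76}


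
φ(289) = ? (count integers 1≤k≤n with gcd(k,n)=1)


Factor n: 289 = 17^2
φ(n) = n · ∏(1 - 1/p) over distinct primes p | n
φ(289) = 289 · (1 - 1/17) = 272

φ(289) = 272


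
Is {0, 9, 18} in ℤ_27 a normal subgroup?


H = {0, 9, 18} in ℤ_27
ℤ_27 is abelian; every subgroup of an abelian group is normal

Yes, normal subgroup


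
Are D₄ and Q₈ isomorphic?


Comparing D₄ and Q₈:
D₄ has 5 elements of order 2; Q₈ has only 1

No, D₄ ≇ Q₈


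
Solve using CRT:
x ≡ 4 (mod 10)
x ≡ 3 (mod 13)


m₁ = 10, m₂ = 13, gcd = 1, so CRT applies. M = m₁·m₂ = 130
Let M₁ = M/m₁ = 13, M₂ = M/m₂ = 10
Find y₁ ≡ M₁⁻¹ (mod m₁): 13⁻¹ ≡ 7 (mod 10)
Find y₂ ≡ M₂⁻¹ (mod m₂): 10⁻¹ ≡ 4 (mod 13)
x = a₁·M₁·y₁ + a₂·M₂·y₂ = 4·13·7 + 3·10·4 = 484
Reduce mod 130: x ≡ 94
Check: 94 mod 10 = 4 ✓, 94 mod 13 = 3 ✓

x ≡ 94 (mod 130)


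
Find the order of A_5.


|A_n| = n!/2 (even permutations)
|A_5| = 5!/2 = 120/2 = 60

|A_5| = 60


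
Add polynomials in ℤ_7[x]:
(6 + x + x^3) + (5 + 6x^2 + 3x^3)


Add coefficients mod 7:
x^0: 6 + 5 = 4 (mod 7)
x^1: 1 + 0 = 1 (mod 7)
x^2: 0 + 6 = 6 (mod 7)
x^3: 1 + 3 = 4 (mod 7)
Result: 4 + x + 6x^2 + 4x^3

f + g = 4 + x + 6x^2 + 4x^3


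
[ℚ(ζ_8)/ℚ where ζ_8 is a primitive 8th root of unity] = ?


[ℚ(ζ_n):ℚ] = deg Φ_n(x) = φ(n). Here φ(8) = 4

[ℚ(ζ_8)/ℚ where ζ_8 is a primitive 8th root of unity] = 4


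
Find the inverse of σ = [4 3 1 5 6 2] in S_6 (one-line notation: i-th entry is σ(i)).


To find σ⁻¹, swap domain and range:
σ(1) = 4 → σ⁻¹(4) = 1
σ(2) = 3 → σ⁻¹(3) = 2
σ(3) = 1 → σ⁻¹(1) = 3
σ(4) = 5 → σ⁻¹(5) = 4
σ(5) = 6 → σ⁻¹(6) = 5
σ(6) = 2 → σ⁻¹(2) = 6

σ⁻¹ = [3 6 2 1 4 5]


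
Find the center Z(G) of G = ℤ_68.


Z(G) = {g ∈ G | gx = xg for all x ∈ G}
ℤ_68 is abelian, so Z(G) = G

Z(ℤ_68) = ℤ_68


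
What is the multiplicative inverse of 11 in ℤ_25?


Use the extended Euclidean algorithm to write 1 = 11·s + 25·t; then s mod 25 is the inverse.
Euclidean algorithm:
  11 = 0·25 + 11
  25 = 2·11 + 3
  11 = 3·3 + 2
  3 = 1·2 + 1
  2 = 2·1 + 0
gcd(11,25) = 1
Back-substitution gives: 11·(-9) + 25·(4) = 1
So 11⁻¹ ≡ -9 ≡ 16 (mod 25)
Check: 11 × 16 = 176 ≡ 1 (mod 25) ✓

11⁻¹ ≡ 16 (mod 25)


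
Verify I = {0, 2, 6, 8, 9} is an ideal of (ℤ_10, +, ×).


Check ideal conditions for I = {0, 2, 6, 8, 9} in ℤ_10:
(1) I is an additive subgroup? No
(2) For r ∈ ℤ_10 and a ∈ I: r·a ∈ I? No  [counterexample: r=2, a=2, r·a mod 10 = 4 ∉ I]

No, I is not an ideal of ℤ_10


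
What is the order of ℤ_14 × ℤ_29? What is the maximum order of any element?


|ℤ_14 × ℤ_29| = 14 × 29 = 406
Max element order = lcm(14,29) = 406
Cyclic? Yes (gcd=1)

|ℤ_14×ℤ_29| = 406, max element order = 406


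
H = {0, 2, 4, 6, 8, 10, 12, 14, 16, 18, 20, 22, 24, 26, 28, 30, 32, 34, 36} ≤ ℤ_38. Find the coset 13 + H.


13 + H = {13 + h (mod 38) : h ∈ H}
13+0=13, 13+2=15, 13+4=17, 13+6=19, 13+8=21, 13+10=23, 13+12=25, 13+14=27, 13+16=29, 13+18=31, 13+20=33, 13+22=35, 13+24=37, 13+26=1, 13+28=3, 13+30=5, 13+32=7, 13+34=9, 13+36=11
13 + H = {1, 3, 5, 7, 9, 11, 13, 15, 17, 19, 21, 23, 25, 27, 29, 31, 33, 35, 37} = 1 + H

13 + H = {1, 3, 5, 7, 9, 11, 13, 15, 17, 19, 21, 23, 25, 27, 29, 31, 33, 35, 37}


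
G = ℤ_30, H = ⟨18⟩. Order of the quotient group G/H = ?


|⟨18⟩| = n / gcd(18, 30) = 30 / 6 = 5
H is normal (ℤ_30 is abelian).
|G/H| = |G| / |H| = 30 / 5 = 6

|G/H| = 6


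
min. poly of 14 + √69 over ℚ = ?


Let α = 14 + √69. Then α - 14 = √69, so (α - 14)² = 69, giving α² - 28α + 127 = 0. Degree 2 and α ∉ ℚ, so this is the minimal polynomial.

Minimal polynomial: x² - 28x + 127


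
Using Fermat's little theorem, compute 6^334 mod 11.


Fermat's little theorem: if p is prime and gcd(a,p)=1, then a^(p-1) ≡ 1 (mod p)
p = 11 is prime, gcd(6,11) = 1
Reduce exponent: 334 mod 10 = 4
So 6^334 ≡ 6^4 (mod 11)
6^4 mod 11 = 9

6^334 ≡ 9 (mod 11)


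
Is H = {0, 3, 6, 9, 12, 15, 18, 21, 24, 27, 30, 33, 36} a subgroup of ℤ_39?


Subgroup test for H = {0, 3, 6, 9, 12, 15, 18, 21, 24, 27, 30, 33, 36} in (ℤ_39, +):
(1) 0 ∈ H? Yes
(2) Closure: for all a,b ∈ H, (a+b) mod 39 ∈ H? Yes
(3) Inverses: for all a ∈ H, -a mod 39 ∈ H? Yes

Yes, H is a subgroup of ℤ_39


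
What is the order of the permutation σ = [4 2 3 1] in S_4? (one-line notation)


Cycle decomposition: (1 4)
Cycle lengths: 2
Order = lcm(2) = 2

ord(σ) = 2


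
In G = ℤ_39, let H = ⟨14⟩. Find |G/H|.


|⟨14⟩| = n / gcd(14, 39) = 39 / 1 = 39
H is normal (ℤ_39 is abelian).
|G/H| = |G| / |H| = 39 / 39 = 1

|G/H| = 1


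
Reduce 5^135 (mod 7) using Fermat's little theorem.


Fermat's little theorem: if p is prime and gcd(a,p)=1, then a^(p-1) ≡ 1 (mod p)
p = 7 is prime, gcd(5,7) = 1
Reduce exponent: 135 mod 6 = 3
So 5^135 ≡ 5^3 (mod 7)
5^3 mod 7 = 6

5^135 ≡ 6 (mod 7)


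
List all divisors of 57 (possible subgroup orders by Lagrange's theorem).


Lagrange's theorem: |H| divides |G|
|G| = 57
Divisors of 57: 1, 3, 19, 57

Possible subgroup orders: {1, 3, 19, 57}


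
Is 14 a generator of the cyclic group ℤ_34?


g generates ℤ_n iff gcd(g, n) = 1
gcd(14, 34) = 2
Since gcd = 2 ≠ 1, ⟨14⟩ has order 17 < 34, so 14 is not a generator.

No, 14 does not generate ℤ_34


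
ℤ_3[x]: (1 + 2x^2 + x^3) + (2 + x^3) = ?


Add coefficients mod 3:
x^0: 1 + 2 = 0 (mod 3)
x^1: 0 + 0 = 0 (mod 3)
x^2: 2 + 0 = 2 (mod 3)
x^3: 1 + 1 = 2 (mod 3)
Result: 2x^2 + 2x^3

f + g = 2x^2 + 2x^3


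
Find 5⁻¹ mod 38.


Use the extended Euclidean algorithm to write 1 = 5·s + 38·t; then s mod 38 is the inverse.
Euclidean algorithm:
  5 = 0·38 + 5
  38 = 7·5 + 3
  5 = 1·3 + 2
  3 = 1·2 + 1
  2 = 2·1 + 0
gcd(5,38) = 1
Back-substitution gives: 5·(-15) + 38·(2) = 1
So 5⁻¹ ≡ -15 ≡ 23 (mod 38)
Check: 5 × 23 = 115 ≡ 1 (mod 38) ✓

5⁻¹ ≡ 23 (mod 38)


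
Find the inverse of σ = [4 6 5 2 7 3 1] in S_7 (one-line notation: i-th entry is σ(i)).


To find σ⁻¹, swap domain and range:
σ(1) = 4 → σ⁻¹(4) = 1
σ(2) = 6 → σ⁻¹(6) = 2
σ(3) = 5 → σ⁻¹(5) = 3
σ(4) = 2 → σ⁻¹(2) = 4
σ(5) = 7 → σ⁻¹(7) = 5
σ(6) = 3 → σ⁻¹(3) = 6
σ(7) = 1 → σ⁻¹(1) = 7

σ⁻¹ = [7 4 6 1 3 2 5]


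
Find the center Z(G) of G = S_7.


Z(G) = {g ∈ G | gx = xg for all x ∈ G}
S_n is non-abelian for n ≥ 3; Z(S_7) is trivial

Z(S_7) = {e}


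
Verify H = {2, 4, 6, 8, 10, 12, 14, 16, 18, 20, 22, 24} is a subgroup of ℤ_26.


Subgroup test for H = {2, 4, 6, 8, 10, 12, 14, 16, 18, 20, 22, 24} in (ℤ_26, +):
(1) 0 ∈ H? No
(2) Closure: for all a,b ∈ H, (a+b) mod 26 ∈ H? No  [counterexample: 2 + 24 = 0 ∉ H]
(3) Inverses: for all a ∈ H, -a mod 26 ∈ H? Yes

No, H is not a subgroup of ℤ_26


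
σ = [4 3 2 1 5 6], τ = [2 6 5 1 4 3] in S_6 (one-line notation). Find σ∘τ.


σ∘τ: apply τ first, then σ
1 →τ 2 →σ 3
2 →τ 6 →σ 6
3 →τ 5 →σ 5
4 →τ 1 →σ 4
5 →τ 4 →σ 1
6 →τ 3 →σ 2

σ∘τ = [3 6 5 4 1 2]


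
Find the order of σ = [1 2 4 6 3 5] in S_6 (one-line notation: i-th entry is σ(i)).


Cycle decomposition: (3 4 6 5)
Cycle lengths: 4
Order = lcm(4) = 4

ord(σ) = 4


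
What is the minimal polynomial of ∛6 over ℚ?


∛6 satisfies x³ - 6 = 0, irreducible over ℚ (no rational root; 6 is not a perfect cube)

Minimal polynomial: x³ - 6


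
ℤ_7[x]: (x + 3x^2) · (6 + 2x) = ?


Expand and collect like terms; reduce coefficients mod 7:
x^0: 0·6 = 0 ≡ 0 (mod 7)
x^1: 0·2 + 1·6 = 6 ≡ 6 (mod 7)
x^2: 1·2 + 3·6 = 20 ≡ 6 (mod 7)
x^3: 3·2 = 6 ≡ 6 (mod 7)
Result: 6x + 6x^2 + 6x^3

f · g = 6x + 6x^2 + 6x^3


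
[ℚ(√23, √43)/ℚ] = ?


[ℚ(√23,√43):ℚ] = [ℚ(√23,√43):ℚ(√23)]·[ℚ(√23):ℚ] = 2·2 = 4

[ℚ(√23, √43)/ℚ] = 4


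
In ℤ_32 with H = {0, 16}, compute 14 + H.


14 + H = {14 + h (mod 32) : h ∈ H}
14+0=14, 14+16=30

14 + H = {14, 30}


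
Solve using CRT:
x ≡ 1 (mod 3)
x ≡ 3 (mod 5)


m₁ = 3, m₂ = 5, gcd = 1, so CRT applies. M = m₁·m₂ = 15
Let M₁ = M/m₁ = 5, M₂ = M/m₂ = 3
Find y₁ ≡ M₁⁻¹ (mod m₁): 5⁻¹ ≡ 2 (mod 3)
Find y₂ ≡ M₂⁻¹ (mod m₂): 3⁻¹ ≡ 2 (mod 5)
x = a₁·M₁·y₁ + a₂·M₂·y₂ = 1·5·2 + 3·3·2 = 28
Reduce mod 15: x ≡ 13
Check: 13 mod 3 = 1 ✓, 13 mod 5 = 3 ✓

x ≡ 13 (mod 15)


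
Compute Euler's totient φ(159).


Factor n: 159 = 3 × 53
φ(n) = n · ∏(1 - 1/p) over distinct primes p | n
φ(159) = 159 · (1 - 1/3) · (1 - 1/53) = 104

φ(159) = 104


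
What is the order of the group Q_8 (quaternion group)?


Q_8 = {±1, ±i, ±j, ±k}
|Q_8| = 8

|Q_8 (quaternion group)| = 8


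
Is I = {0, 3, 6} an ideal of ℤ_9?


Check ideal conditions for I = {0, 3, 6} in ℤ_9:
(1) I is an additive subgroup? Yes
(2) For r ∈ ℤ_9 and a ∈ I: r·a ∈ I? Yes

Yes, I is an ideal of ℤ_9


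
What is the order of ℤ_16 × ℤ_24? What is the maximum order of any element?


|ℤ_16 × ℤ_24| = 16 × 24 = 384
Max element order = lcm(16,24) = 48
Cyclic? No (gcd=8)

|ℤ_16×ℤ_24| = 384, max element order = 48


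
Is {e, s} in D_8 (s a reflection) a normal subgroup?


H = {e, s} in D_8 (s a reflection)
r·s·r⁻¹ = sr⁻² ≠ s for n ≥ 3, so {e, s} is not closed under conjugation

No, not a normal subgroup


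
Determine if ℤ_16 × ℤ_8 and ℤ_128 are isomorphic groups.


Comparing ℤ_16 × ℤ_8 and ℤ_128:
gcd(16,8) = 8 ≠ 1. Max element order in ℤ_16×ℤ_8 is lcm(16,8) = 16 < 128, so it has no element of order 128

No, ℤ_16 × ℤ_8 ≇ ℤ_128


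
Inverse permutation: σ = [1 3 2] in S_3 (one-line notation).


To find σ⁻¹, swap domain and range:
σ(1) = 1 → σ⁻¹(1) = 1
σ(2) = 3 → σ⁻¹(3) = 2
σ(3) = 2 → σ⁻¹(2) = 3

σ⁻¹ = [1 3 2]


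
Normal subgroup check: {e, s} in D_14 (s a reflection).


H = {e, s} in D_14 (s a reflection)
r·s·r⁻¹ = sr⁻² ≠ s for n ≥ 3, so {e, s} is not closed under conjugation

No, not a normal subgroup


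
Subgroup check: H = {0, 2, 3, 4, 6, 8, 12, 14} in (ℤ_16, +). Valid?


Subgroup test for H = {0, 2, 3, 4, 6, 8, 12, 14} in (ℤ_16, +):
(1) 0 ∈ H? Yes
(2) Closure: for all a,b ∈ H, (a+b) mod 16 ∈ H? No  [counterexample: 2 + 3 = 5 ∉ H]
(3) Inverses: for all a ∈ H, -a mod 16 ∈ H? No

No, H is not a subgroup of ℤ_16


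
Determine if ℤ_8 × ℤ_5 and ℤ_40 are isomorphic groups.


Comparing ℤ_8 × ℤ_5 and ℤ_40:
gcd(8,5) = 1, so ℤ_8 × ℤ_5 ≅ ℤ_40 (CRT)

Yes, ℤ_8 × ℤ_5 ≅ ℤ_40


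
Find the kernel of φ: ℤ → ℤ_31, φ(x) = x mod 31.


Kernel = preimage of identity
ker(φ) = {x ∈ ℤ : x ≡ 0 (mod 31)} = 31ℤ = {0, ±31, ±62, ...}

ker(φ) = 31ℤ


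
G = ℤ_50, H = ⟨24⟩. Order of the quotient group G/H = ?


|⟨24⟩| = n / gcd(24, 50) = 50 / 2 = 25
H is normal (ℤ_50 is abelian).
|G/H| = |G| / |H| = 50 / 25 = 2

|G/H| = 2


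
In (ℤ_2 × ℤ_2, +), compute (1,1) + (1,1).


Operation: componentwise addition mod (2, 2)
(1,1) + (1,1) = ((a₁+b₁) mod 2, (a₂+b₂) mod 2) with a = (1,1), b = (1,1)

(1,1) + (1,1) = (0,0)


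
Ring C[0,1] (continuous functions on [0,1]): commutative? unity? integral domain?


pointwise +,× is commutative with unity (constant 1); but bump functions with disjoint support multiply to 0 — zero divisors, so not an integral domain
Commutative: Yes
Integral domain: No
Has unity: Yes

C[0,1] (continuous functions on [0,1]): Commutative=Yes, Unity=Yes


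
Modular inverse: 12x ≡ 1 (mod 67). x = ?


Use the extended Euclidean algorithm to write 1 = 12·s + 67·t; then s mod 67 is the inverse.
Euclidean algorithm:
  12 = 0·67 + 12
  67 = 5·12 + 7
  12 = 1·7 + 5
  7 = 1·5 + 2
  5 = 2·2 + 1
  2 = 2·1 + 0
gcd(12,67) = 1
Back-substitution gives: 12·(28) + 67·(-5) = 1
So 12⁻¹ ≡ 28 ≡ 28 (mod 67)
Check: 12 × 28 = 336 ≡ 1 (mod 67) ✓

12⁻¹ ≡ 28 (mod 67)


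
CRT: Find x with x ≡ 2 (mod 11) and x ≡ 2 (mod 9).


m₁ = 11, m₂ = 9, gcd = 1, so CRT applies. M = m₁·m₂ = 99
Let M₁ = M/m₁ = 9, M₂ = M/m₂ = 11
Find y₁ ≡ M₁⁻¹ (mod m₁): 9⁻¹ ≡ 5 (mod 11)
Find y₂ ≡ M₂⁻¹ (mod m₂): 11⁻¹ ≡ 5 (mod 9)
x = a₁·M₁·y₁ + a₂·M₂·y₂ = 2·9·5 + 2·11·5 = 200
Reduce mod 99: x ≡ 2
Check: 2 mod 11 = 2 ✓, 2 mod 9 = 2 ✓

x ≡ 2 (mod 99)


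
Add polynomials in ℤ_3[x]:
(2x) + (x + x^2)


Add coefficients mod 3:
x^0: 0 + 0 = 0 (mod 3)
x^1: 2 + 1 = 0 (mod 3)
x^2: 0 + 1 = 1 (mod 3)
Result: x^2

f + g = x^2


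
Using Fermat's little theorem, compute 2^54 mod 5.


Fermat's little theorem: if p is prime and gcd(a,p)=1, then a^(p-1) ≡ 1 (mod p)
p = 5 is prime, gcd(2,5) = 1
Reduce exponent: 54 mod 4 = 2
So 2^54 ≡ 2^2 (mod 5)
2^2 mod 5 = 4

2^54 ≡ 4 (mod 5)


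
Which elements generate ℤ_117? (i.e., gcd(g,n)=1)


g generates ℤ_n iff gcd(g,n) = 1
Prime factors of 117: 3, 13
Generators are g ∈ {1,...,116} not divisible by any of these primes.
Generators: {1, 2, 4, 5, 7, 8, 10, 11, 14, 16, 17, 19, 20, 22, 23, 25, 28, 29, 31, 32, 34, 35, 37, 38, 40, 41, 43, 44, 46, 47, 49, 50, 53, 55, 56, 58, 59, 61, 62, 64, 67, 68, 70, 71, 73, 74, 76, 77, 79, 80, 82, 83, 85, 86, 88, 89, 92, 94, 95, 97, 98, 100, 101, 103, 106, 107, 109, 110, 112, 113, 115, 116}
Number of generators = φ(117) = 72

Generators of ℤ_117 = {1, 2, 4, 5, 7, 8, 10, 11, 14, 16, 17, 19, 20, 22, 23, 25, 28, 29, 31, 32, 34, 35, 37, 38, 40, 41, 43, 44, 46, 47, 49, 50, 53, 55, 56, 58, 59, 61, 62, 64, 67, 68, 70, 71, 73, 74, 76, 77, 79, 80, 82, 83, 85, 86, 88, 89, 92, 94, 95, 97, 98, 100, 101, 103, 106, 107, 109, 110, 112, 113, 115, 116}


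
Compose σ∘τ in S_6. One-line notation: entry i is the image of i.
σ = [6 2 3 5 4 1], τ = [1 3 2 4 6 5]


σ∘τ: apply τ first, then σ
1 →τ 1 →σ 6
2 →τ 3 →σ 3
3 →τ 2 →σ 2
4 →τ 4 →σ 5
5 →τ 6 →σ 1
6 →τ 5 →σ 4

σ∘τ = [6 3 2 5 1 4]


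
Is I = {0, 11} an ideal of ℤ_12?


Check ideal conditions for I = {0, 11} in ℤ_12:
(1) I is an additive subgroup? No
(2) For r ∈ ℤ_12 and a ∈ I: r·a ∈ I? No  [counterexample: r=2, a=11, r·a mod 12 = 10 ∉ I]

No, I is not an ideal of ℤ_12


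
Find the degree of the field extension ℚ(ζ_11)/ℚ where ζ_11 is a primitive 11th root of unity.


[ℚ(ζ_n):ℚ] = deg Φ_n(x) = φ(n). Here φ(11) = 10

[ℚ(ζ_11)/ℚ where ζ_11 is a primitive 11th root of unity] = 10


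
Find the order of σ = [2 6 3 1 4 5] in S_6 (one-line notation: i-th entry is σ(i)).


Cycle decomposition: (1 2 6 5 4)
Cycle lengths: 5
Order = lcm(5) = 5

ord(σ) = 5


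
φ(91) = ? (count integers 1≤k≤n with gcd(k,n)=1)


Factor n: 91 = 7 × 13
φ(n) = n · ∏(1 - 1/p) over distinct primes p | n
φ(91) = 91 · (1 - 1/7) · (1 - 1/13) = 72

φ(91) = 72


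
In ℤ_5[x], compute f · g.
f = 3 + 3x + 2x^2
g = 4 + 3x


Expand and collect like terms; reduce coefficients mod 5:
x^0: 3·4 = 12 ≡ 2 (mod 5)
x^1: 3·3 + 3·4 = 21 ≡ 1 (mod 5)
x^2: 3·3 + 2·4 = 17 ≡ 2 (mod 5)
x^3: 2·3 = 6 ≡ 1 (mod 5)
Result: 2 + x + 2x^2 + x^3

f · g = 2 + x + 2x^2 + x^3


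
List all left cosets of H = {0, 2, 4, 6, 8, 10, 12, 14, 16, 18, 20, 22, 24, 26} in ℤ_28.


H = {0, 2, 4, 6, 8, 10, 12, 14, 16, 18, 20, 22, 24, 26}, |H| = 14
Number of cosets = |G|/|H| = 28/14 = 2
0 + H = {0, 2, 4, 6, 8, 10, 12, 14, 16, 18, 20, 22, 24, 26}
1 + H = {1, 3, 5, 7, 9, 11, 13, 15, 17, 19, 21, 23, 25, 27}

Cosets: 0+H={0,2,4,6,8,10,12,14,16,18,20,22,24,26}; 1+H={1,3,5,7,9,11,13,15,17,19,21,23,25,27}


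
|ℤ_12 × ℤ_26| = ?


|A × B| = |A| · |B|
|ℤ_12 × ℤ_26| = 12 × 26 = 312

|ℤ_12 × ℤ_26| = 312


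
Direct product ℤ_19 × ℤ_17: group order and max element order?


|ℤ_19 × ℤ_17| = 19 × 17 = 323
Max element order = lcm(19,17) = 323
Cyclic? Yes (gcd=1)

|ℤ_19×ℤ_17| = 323, max element order = 323


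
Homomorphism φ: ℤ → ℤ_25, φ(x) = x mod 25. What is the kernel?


Kernel = preimage of identity
ker(φ) = {x ∈ ℤ : x ≡ 0 (mod 25)} = 25ℤ = {0, ±25, ±50, ...}

ker(φ) = 25ℤ


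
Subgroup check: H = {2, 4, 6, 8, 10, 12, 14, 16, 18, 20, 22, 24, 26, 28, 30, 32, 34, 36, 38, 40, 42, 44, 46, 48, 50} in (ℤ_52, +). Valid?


Subgroup test for H = {2, 4, 6, 8, 10, 12, 14, 16, 18, 20, 22, 24, 26, 28, 30, 32, 34, 36, 38, 40, 42, 44, 46, 48, 50} in (ℤ_52, +):
(1) 0 ∈ H? No
(2) Closure: for all a,b ∈ H, (a+b) mod 52 ∈ H? No  [counterexample: 2 + 50 = 0 ∉ H]
(3) Inverses: for all a ∈ H, -a mod 52 ∈ H? Yes

No, H is not a subgroup of ℤ_52


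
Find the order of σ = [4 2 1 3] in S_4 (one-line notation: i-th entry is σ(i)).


Cycle decomposition: (1 4 3)
Cycle lengths: 3
Order = lcm(3) = 3

ord(σ) = 3


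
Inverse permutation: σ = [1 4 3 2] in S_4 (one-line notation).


To find σ⁻¹, swap domain and range:
σ(1) = 1 → σ⁻¹(1) = 1
σ(2) = 4 → σ⁻¹(4) = 2
σ(3) = 3 → σ⁻¹(3) = 3
σ(4) = 2 → σ⁻¹(2) = 4

σ⁻¹ = [1 4 3 2]


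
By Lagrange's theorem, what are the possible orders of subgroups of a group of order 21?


Lagrange's theorem: |H| divides |G|
|G| = 21
Divisors of 21: 1, 3, 7, 21

Possible subgroup orders: {1, 3, 7, 21}


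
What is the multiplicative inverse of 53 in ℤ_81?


Use the extended Euclidean algorithm to write 1 = 53·s + 81·t; then s mod 81 is the inverse.
Euclidean algorithm:
  53 = 0·81 + 53
  81 = 1·53 + 28
  53 = 1·28 + 25
  28 = 1·25 + 3
  25 = 8·3 + 1
  3 = 3·1 + 0
gcd(53,81) = 1
Back-substitution gives: 53·(26) + 81·(-17) = 1
So 53⁻¹ ≡ 26 ≡ 26 (mod 81)
Check: 53 × 26 = 1378 ≡ 1 (mod 81) ✓

53⁻¹ ≡ 26 (mod 81)


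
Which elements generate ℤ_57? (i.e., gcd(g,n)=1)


g generates ℤ_n iff gcd(g,n) = 1
Prime factors of 57: 3, 19
Generators are g ∈ {1,...,56} not divisible by any of these primes.
Generators: {1, 2, 4, 5, 7, 8, 10, 11, 13, 14, 16, 17, 20, 22, 23, 25, 26, 28, 29, 31, 32, 34, 35, 37, 40, 41, 43, 44, 46, 47, 49, 50, 52, 53, 55, 56}
Number of generators = φ(57) = 36

Generators of ℤ_57 = {1, 2, 4, 5, 7, 8, 10, 11, 13, 14, 16, 17, 20, 22, 23, 25, 26, 28, 29, 31, 32, 34, 35, 37, 40, 41, 43, 44, 46, 47, 49, 50, 52, 53, 55, 56}


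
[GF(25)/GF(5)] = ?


GF(25) = GF(5^2), so the extension degree is 2

[GF(25)/GF(5)] = 2


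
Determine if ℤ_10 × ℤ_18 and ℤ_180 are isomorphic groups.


Comparing ℤ_10 × ℤ_18 and ℤ_180:
gcd(10,18) = 2 ≠ 1. Max element order in ℤ_10×ℤ_18 is lcm(10,18) = 90 < 180, so it has no element of order 180

No, ℤ_10 × ℤ_18 ≇ ℤ_180


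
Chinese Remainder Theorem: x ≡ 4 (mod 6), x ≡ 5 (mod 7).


m₁ = 6, m₂ = 7, gcd = 1, so CRT applies. M = m₁·m₂ = 42
Let M₁ = M/m₁ = 7, M₂ = M/m₂ = 6
Find y₁ ≡ M₁⁻¹ (mod m₁): 7⁻¹ ≡ 1 (mod 6)
Find y₂ ≡ M₂⁻¹ (mod m₂): 6⁻¹ ≡ 6 (mod 7)
x = a₁·M₁·y₁ + a₂·M₂·y₂ = 4·7·1 + 5·6·6 = 208
Reduce mod 42: x ≡ 40
Check: 40 mod 6 = 4 ✓, 40 mod 7 = 5 ✓

x ≡ 40 (mod 42)


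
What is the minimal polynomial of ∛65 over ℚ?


∛65 satisfies x³ - 65 = 0, irreducible over ℚ (no rational root; 65 is not a perfect cube)

Minimal polynomial: x³ - 65


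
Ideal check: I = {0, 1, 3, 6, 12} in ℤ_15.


Check ideal conditions for I = {0, 1, 3, 6, 12} in ℤ_15:
(1) I is an additive subgroup? No
(2) For r ∈ ℤ_15 and a ∈ I: r·a ∈ I? No  [counterexample: r=2, a=1, r·a mod 15 = 2 ∉ I]

No, I is not an ideal of ℤ_15


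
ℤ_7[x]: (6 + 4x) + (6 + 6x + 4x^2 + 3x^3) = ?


Add coefficients mod 7:
x^0: 6 + 6 = 5 (mod 7)
x^1: 4 + 6 = 3 (mod 7)
x^2: 0 + 4 = 4 (mod 7)
x^3: 0 + 3 = 3 (mod 7)
Result: 5 + 3x + 4x^2 + 3x^3

f + g = 5 + 3x + 4x^2 + 3x^3


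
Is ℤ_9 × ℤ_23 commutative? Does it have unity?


Direct product ring; commutative with unity (1,1); but (1,0)·(0,1) = (0,0) gives zero divisors, so not an integral domain
Commutative: Yes
Integral domain: No
Has unity: Yes

ℤ_9 × ℤ_23: Commutative=Yes, Unity=Yes


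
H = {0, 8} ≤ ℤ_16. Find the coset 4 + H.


4 + H = {4 + h (mod 16) : h ∈ H}
4+0=4, 4+8=12

4 + H = {4, 12}


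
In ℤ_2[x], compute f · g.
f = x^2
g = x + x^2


Expand and collect like terms; reduce coefficients mod 2:
x^0: 0·0 = 0 ≡ 0 (mod 2)
x^1: 0·1 + 0·0 = 0 ≡ 0 (mod 2)
x^2: 0·1 + 0·1 + 1·0 = 0 ≡ 0 (mod 2)
x^3: 0·1 + 1·1 = 1 ≡ 1 (mod 2)
x^4: 1·1 = 1 ≡ 1 (mod 2)
Result: x^3 + x^4

f · g = x^3 + x^4


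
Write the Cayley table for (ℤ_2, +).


Elements: {0, 1}
Operation: addition mod 2
Entry (a, b) = (a + b) mod 2

Cayley table:
  | 0 | 1
0 | 0 | 1
1 | 1 | 0


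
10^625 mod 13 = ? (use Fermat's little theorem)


Fermat's little theorem: if p is prime and gcd(a,p)=1, then a^(p-1) ≡ 1 (mod p)
p = 13 is prime, gcd(10,13) = 1
Reduce exponent: 625 mod 12 = 1
So 10^625 ≡ 10^1 (mod 13)
10^1 mod 13 = 10

10^625 ≡ 10 (mod 13)


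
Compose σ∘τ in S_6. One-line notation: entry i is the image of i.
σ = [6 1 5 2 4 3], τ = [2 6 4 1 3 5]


σ∘τ: apply τ first, then σ
1 →τ 2 →σ 1
2 →τ 6 →σ 3
3 →τ 4 →σ 2
4 →τ 1 →σ 6
5 →τ 3 →σ 5
6 →τ 5 →σ 4

σ∘τ = [1 3 2 6 5 4]


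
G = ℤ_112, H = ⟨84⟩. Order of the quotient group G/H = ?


|⟨84⟩| = n / gcd(84, 112) = 112 / 28 = 4
H is normal (ℤ_112 is abelian).
|G/H| = |G| / |H| = 112 / 4 = 28

|G/H| = 28


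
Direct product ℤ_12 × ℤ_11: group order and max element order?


|ℤ_12 × ℤ_11| = 12 × 11 = 132
Max element order = lcm(12,11) = 132
Cyclic? Yes (gcd=1)

|ℤ_12×ℤ_11| = 132, max element order = 132


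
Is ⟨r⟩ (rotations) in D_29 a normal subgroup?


H = ⟨r⟩ (rotations) in D_29
The rotation subgroup ⟨r⟩ has index 2 in D_29, so it is normal

Yes, normal subgroup


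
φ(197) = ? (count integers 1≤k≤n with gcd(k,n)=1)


Factor n: 197 = 197
φ(n) = n · ∏(1 - 1/p) over distinct primes p | n
φ(197) = 197 · (1 - 1/197) = 196

φ(197) = 196


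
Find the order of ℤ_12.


ℤ_n has n elements.

|ℤ_12| = 12


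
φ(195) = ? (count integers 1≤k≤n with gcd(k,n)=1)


Factor n: 195 = 3 × 5 × 13
φ(n) = n · ∏(1 - 1/p) over distinct primes p | n
φ(195) = 195 · (1 - 1/3) · (1 - 1/5) · (1 - 1/13) = 96

φ(195) = 96


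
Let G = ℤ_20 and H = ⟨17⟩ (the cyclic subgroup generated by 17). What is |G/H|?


|⟨17⟩| = n / gcd(17, 20) = 20 / 1 = 20
H is normal (ℤ_20 is abelian).
|G/H| = |G| / |H| = 20 / 20 = 1

|G/H| = 1


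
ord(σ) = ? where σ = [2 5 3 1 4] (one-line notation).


Cycle decomposition: (1 2 5 4)
Cycle lengths: 4
Order = lcm(4) = 4

ord(σ) = 4


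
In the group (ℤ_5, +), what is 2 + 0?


Operation: addition mod 5
2 + 0 = (a + b) mod 5 with a = 2, b = 0

2 + 0 = 2


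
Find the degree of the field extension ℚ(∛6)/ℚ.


∛6 has minimal polynomial x³ - 6 (irreducible over ℚ since 6 is not a perfect cube)

[ℚ(∛6)/ℚ] = 3


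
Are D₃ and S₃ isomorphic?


Comparing D₃ and S₃:
Both are the unique non-abelian group of order 6

Yes, D₃ ≅ S₃


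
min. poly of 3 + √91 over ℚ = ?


Let α = 3 + √91. Then α - 3 = √91, so (α - 3)² = 91, giving α² - 6α - 82 = 0. Degree 2 and α ∉ ℚ, so this is the minimal polynomial.

Minimal polynomial: x² - 6x - 82


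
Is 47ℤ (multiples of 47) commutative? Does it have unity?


47ℤ is a commutative ring under +,× but has no multiplicative identity (1 ∉ 47ℤ); it has no zero divisors, but without unity it is not an integral domain
Commutative: Yes
Integral domain: No
Has unity: No

47ℤ (multiples of 47): Commutative=Yes, Unity=No


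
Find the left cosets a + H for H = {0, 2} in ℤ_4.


H = {0, 2}, |H| = 2
Number of cosets = |G|/|H| = 4/2 = 2
0 + H = {0, 2}
1 + H = {1, 3}

Cosets: 0+H={0,2}; 1+H={1,3}


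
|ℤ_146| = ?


ℤ_n has n elements.

|ℤ_146| = 146


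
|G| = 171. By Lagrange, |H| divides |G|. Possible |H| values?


Lagrange's theorem: |H| divides |G|
|G| = 171
Divisors of 171: 1, 3, 9, 19, 57, 171

Possible subgroup orders: {1, 3, 9, 19, 57, 171}


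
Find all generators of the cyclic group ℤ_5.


g generates ℤ_n iff gcd(g,n) = 1
Checking each g ∈ {1,...,4}:
gcd(1,5) = 1
gcd(2,5) = 1
gcd(3,5) = 1
gcd(4,5) = 1
Generators: {1, 2, 3, 4}
Number of generators = φ(5) = 4

Generators of ℤ_5 = {1, 2, 3, 4}


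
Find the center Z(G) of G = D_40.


Z(G) = {g ∈ G | gx = xg for all x ∈ G}
For even n, Z(D_n) = {e, r^(n/2)}: the 180° rotation r^20 commutes with every reflection and rotation

Z(D_40) = {e, r^20}


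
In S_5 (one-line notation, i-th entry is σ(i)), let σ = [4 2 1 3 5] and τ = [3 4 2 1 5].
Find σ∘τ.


σ∘τ: apply τ first, then σ
1 →τ 3 →σ 1
2 →τ 4 →σ 3
3 →τ 2 →σ 2
4 →τ 1 →σ 4
5 →τ 5 →σ 5

σ∘τ = [1 3 2 4 5]


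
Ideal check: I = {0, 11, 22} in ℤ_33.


Check ideal conditions for I = {0, 11, 22} in ℤ_33:
(1) I is an additive subgroup? Yes
(2) For r ∈ ℤ_33 and a ∈ I: r·a ∈ I? Yes

Yes, I is an ideal of ℤ_33


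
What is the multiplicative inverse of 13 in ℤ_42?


Use the extended Euclidean algorithm to write 1 = 13·s + 42·t; then s mod 42 is the inverse.
Euclidean algorithm:
  13 = 0·42 + 13
  42 = 3·13 + 3
  13 = 4·3 + 1
  3 = 3·1 + 0
gcd(13,42) = 1
Back-substitution gives: 13·(13) + 42·(-4) = 1
So 13⁻¹ ≡ 13 ≡ 13 (mod 42)
Check: 13 × 13 = 169 ≡ 1 (mod 42) ✓

13⁻¹ ≡ 13 (mod 42)


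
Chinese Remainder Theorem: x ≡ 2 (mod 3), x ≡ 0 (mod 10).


m₁ = 3, m₂ = 10, gcd = 1, so CRT applies. M = m₁·m₂ = 30
Let M₁ = M/m₁ = 10, M₂ = M/m₂ = 3
Find y₁ ≡ M₁⁻¹ (mod m₁): 10⁻¹ ≡ 1 (mod 3)
Find y₂ ≡ M₂⁻¹ (mod m₂): 3⁻¹ ≡ 7 (mod 10)
x = a₁·M₁·y₁ + a₂·M₂·y₂ = 2·10·1 + 0·3·7 = 20
Reduce mod 30: x ≡ 20
Check: 20 mod 3 = 2 ✓, 20 mod 10 = 0 ✓

x ≡ 20 (mod 30)


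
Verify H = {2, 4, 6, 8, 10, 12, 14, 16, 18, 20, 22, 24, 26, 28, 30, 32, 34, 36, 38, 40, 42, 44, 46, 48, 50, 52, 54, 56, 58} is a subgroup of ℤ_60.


Subgroup test for H = {2, 4, 6, 8, 10, 12, 14, 16, 18, 20, 22, 24, 26, 28, 30, 32, 34, 36, 38, 40, 42, 44, 46, 48, 50, 52, 54, 56, 58} in (ℤ_60, +):
(1) 0 ∈ H? No
(2) Closure: for all a,b ∈ H, (a+b) mod 60 ∈ H? No  [counterexample: 2 + 58 = 0 ∉ H]
(3) Inverses: for all a ∈ H, -a mod 60 ∈ H? Yes

No, H is not a subgroup of ℤ_60


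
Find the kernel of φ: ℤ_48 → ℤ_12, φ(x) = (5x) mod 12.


Kernel = preimage of identity
ker(φ) = {x ∈ ℤ_48 : 5x ≡ 0 (mod 12)}. Since 12 | 48, φ is well-defined. The kernel is the cyclic subgroup ⟨12⟩ of ℤ_48 (order 4), i.e. {0, 12, 24, 36}

ker(φ) = {0, 12, 24, 36}


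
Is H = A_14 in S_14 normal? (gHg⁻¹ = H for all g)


H = A_14 in S_14
A_14 has index 2 in S_14, and every subgroup of index 2 is normal

Yes, normal subgroup


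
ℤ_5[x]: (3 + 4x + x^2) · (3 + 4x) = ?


Expand and collect like terms; reduce coefficients mod 5:
x^0: 3·3 = 9 ≡ 4 (mod 5)
x^1: 3·4 + 4·3 = 24 ≡ 4 (mod 5)
x^2: 4·4 + 1·3 = 19 ≡ 4 (mod 5)
x^3: 1·4 = 4 ≡ 4 (mod 5)
Result: 4 + 4x + 4x^2 + 4x^3

f · g = 4 + 4x + 4x^2 + 4x^3


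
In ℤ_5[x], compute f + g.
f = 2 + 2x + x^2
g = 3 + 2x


Add coefficients mod 5:
x^0: 2 + 3 = 0 (mod 5)
x^1: 2 + 2 = 4 (mod 5)
x^2: 1 + 0 = 1 (mod 5)
Result: 4x + x^2

f + g = 4x + x^2


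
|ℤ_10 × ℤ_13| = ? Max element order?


|ℤ_10 × ℤ_13| = 10 × 13 = 130
Max element order = lcm(10,13) = 130
Cyclic? Yes (gcd=1)

|ℤ_10×ℤ_13| = 130, max element order = 130


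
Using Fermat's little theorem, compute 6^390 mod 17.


Fermat's little theorem: if p is prime and gcd(a,p)=1, then a^(p-1) ≡ 1 (mod p)
p = 17 is prime, gcd(6,17) = 1
Reduce exponent: 390 mod 16 = 6
So 6^390 ≡ 6^6 (mod 17)
6^6 mod 17 = 8

6^390 ≡ 8 (mod 17)


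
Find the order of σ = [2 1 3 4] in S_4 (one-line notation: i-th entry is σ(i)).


Cycle decomposition: (1 2)
Cycle lengths: 2
Order = lcm(2) = 2

ord(σ) = 2


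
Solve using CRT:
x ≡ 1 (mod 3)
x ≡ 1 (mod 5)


m₁ = 3, m₂ = 5, gcd = 1, so CRT applies. M = m₁·m₂ = 15
Let M₁ = M/m₁ = 5, M₂ = M/m₂ = 3
Find y₁ ≡ M₁⁻¹ (mod m₁): 5⁻¹ ≡ 2 (mod 3)
Find y₂ ≡ M₂⁻¹ (mod m₂): 3⁻¹ ≡ 2 (mod 5)
x = a₁·M₁·y₁ + a₂·M₂·y₂ = 1·5·2 + 1·3·2 = 16
Reduce mod 15: x ≡ 1
Check: 1 mod 3 = 1 ✓, 1 mod 5 = 1 ✓

x ≡ 1 (mod 15)


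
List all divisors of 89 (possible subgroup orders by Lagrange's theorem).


Lagrange's theorem: |H| divides |G|
|G| = 89
Divisors of 89: 1, 89

Possible subgroup orders: {1, 89}


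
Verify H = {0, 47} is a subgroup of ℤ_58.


Subgroup test for H = {0, 47} in (ℤ_58, +):
(1) 0 ∈ H? Yes
(2) Closure: for all a,b ∈ H, (a+b) mod 58 ∈ H? No  [counterexample: 47 + 47 = 36 ∉ H]
(3) Inverses: for all a ∈ H, -a mod 58 ∈ H? No

No, H is not a subgroup of ℤ_58


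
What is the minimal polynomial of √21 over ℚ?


√21 satisfies x² - 21 = 0, irreducible over ℚ since 21 is squarefree

Minimal polynomial: x² - 21


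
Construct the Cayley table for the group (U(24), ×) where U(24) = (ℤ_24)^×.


Elements: {1, 5, 7, 11, 13, 17, 19, 23}
Operation: multiplication mod 24
Entry (a, b) = (a × b) mod 24

Cayley table:
   |  1 |  5 |  7 | 11 | 13 | 17 | 19 | 23
 1 |  1 |  5 |  7 | 11 | 13 | 17 | 19 | 23
 5 |  5 |  1 | 11 |  7 | 17 | 13 | 23 | 19
 7 |  7 | 11 |  1 |  5 | 19 | 23 | 13 | 17
11 | 11 |  7 |  5 |  1 | 23 | 19 | 17 | 13
13 | 13 | 17 | 19 | 23 |  1 |  5 |  7 | 11
17 | 17 | 13 | 23 | 19 |  5 |  1 | 11 |  7
19 | 19 | 23 | 13 | 17 |  7 | 11 |  1 |  5
23 | 23 | 19 | 17 | 13 | 11 |  7 |  5 |  1


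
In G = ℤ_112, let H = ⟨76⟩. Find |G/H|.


|⟨76⟩| = n / gcd(76, 112) = 112 / 4 = 28
H is normal (ℤ_112 is abelian).
|G/H| = |G| / |H| = 112 / 28 = 4

|G/H| = 4


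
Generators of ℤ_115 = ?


g generates ℤ_n iff gcd(g,n) = 1
Prime factors of 115: 5, 23
Generators are g ∈ {1,...,114} not divisible by any of these primes.
Generators: {1, 2, 3, 4, 6, 7, 8, 9, 11, 12, 13, 14, 16, 17, 18, 19, 21, 22, 24, 26, 27, 28, 29, 31, 32, 33, 34, 36, 37, 38, 39, 41, 42, 43, 44, 47, 48, 49, 51, 52, 53, 54, 56, 57, 58, 59, 61, 62, 63, 64, 66, 67, 68, 71, 72, 73, 74, 76, 77, 78, 79, 81, 82, 83, 84, 86, 87, 88, 89, 91, 93, 94, 96, 97, 98, 99, 101, 102, 103, 104, 106, 107, 108, 109, 111, 112, 113, 114}
Number of generators = φ(115) = 88

Generators of ℤ_115 = {1, 2, 3, 4, 6, 7, 8, 9, 11, 12, 13, 14, 16, 17, 18, 19, 21, 22, 24, 26, 27, 28, 29, 31, 32, 33, 34, 36, 37, 38, 39, 41, 42, 43, 44, 47, 48, 49, 51, 52, 53, 54, 56, 57, 58, 59, 61, 62, 63, 64, 66, 67, 68, 71, 72, 73, 74, 76, 77, 78, 79, 81, 82, 83, 84, 86, 87, 88, 89, 91, 93, 94, 96, 97, 98, 99, 101, 102, 103, 104, 106, 107, 108, 109, 111, 112, 113, 114}


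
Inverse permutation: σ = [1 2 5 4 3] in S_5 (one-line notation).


To find σ⁻¹, swap domain and range:
σ(1) = 1 → σ⁻¹(1) = 1
σ(2) = 2 → σ⁻¹(2) = 2
σ(3) = 5 → σ⁻¹(5) = 3
σ(4) = 4 → σ⁻¹(4) = 4
σ(5) = 3 → σ⁻¹(3) = 5

σ⁻¹ = [1 2 5 4 3]


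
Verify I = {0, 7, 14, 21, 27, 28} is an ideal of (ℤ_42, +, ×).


Check ideal conditions for I = {0, 7, 14, 21, 27, 28} in ℤ_42:
(1) I is an additive subgroup? No
(2) For r ∈ ℤ_42 and a ∈ I: r·a ∈ I? No  [counterexample: r=2, a=27, r·a mod 42 = 12 ∉ I]

No, I is not an ideal of ℤ_42


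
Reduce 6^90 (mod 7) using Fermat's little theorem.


Fermat's little theorem: if p is prime and gcd(a,p)=1, then a^(p-1) ≡ 1 (mod p)
p = 7 is prime, gcd(6,7) = 1
Reduce exponent: 90 mod 6 = 0
So 6^90 ≡ 6^0 (mod 7)
6^0 = 1

6^90 ≡ 1 (mod 7)


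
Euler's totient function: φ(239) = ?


Factor n: 239 = 239
φ(n) = n · ∏(1 - 1/p) over distinct primes p | n
φ(239) = 239 · (1 - 1/239) = 238

φ(239) = 238


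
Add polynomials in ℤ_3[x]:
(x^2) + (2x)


Add coefficients mod 3:
x^0: 0 + 0 = 0 (mod 3)
x^1: 0 + 2 = 2 (mod 3)
x^2: 1 + 0 = 1 (mod 3)
Result: 2x + x^2

f + g = 2x + x^2


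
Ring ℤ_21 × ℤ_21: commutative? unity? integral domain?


Direct product ring; commutative with unity (1,1); but (1,0)·(0,1) = (0,0) gives zero divisors, so not an integral domain
Commutative: Yes
Integral domain: No
Has unity: Yes

ℤ_21 × ℤ_21: Commutative=Yes, Unity=Yes


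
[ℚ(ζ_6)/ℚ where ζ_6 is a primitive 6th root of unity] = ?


[ℚ(ζ_n):ℚ] = deg Φ_n(x) = φ(n). Here φ(6) = 2

[ℚ(ζ_6)/ℚ where ζ_6 is a primitive 6th root of unity] = 2


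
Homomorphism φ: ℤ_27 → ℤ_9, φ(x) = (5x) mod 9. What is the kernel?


Kernel = preimage of identity
ker(φ) = {x ∈ ℤ_27 : 5x ≡ 0 (mod 9)}. Since 9 | 27, φ is well-defined. The kernel is the cyclic subgroup ⟨9⟩ of ℤ_27 (order 3), i.e. {0, 9, 18}

ker(φ) = {0, 9, 18}


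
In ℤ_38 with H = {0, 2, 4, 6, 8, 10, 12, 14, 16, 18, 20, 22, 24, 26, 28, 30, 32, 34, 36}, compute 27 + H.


27 + H = {27 + h (mod 38) : h ∈ H}
27+0=27, 27+2=29, 27+4=31, 27+6=33, 27+8=35, 27+10=37, 27+12=1, 27+14=3, 27+16=5, 27+18=7, 27+20=9, 27+22=11, 27+24=13, 27+26=15, 27+28=17, 27+30=19, 27+32=21, 27+34=23, 27+36=25
27 + H = {1, 3, 5, 7, 9, 11, 13, 15, 17, 19, 21, 23, 25, 27, 29, 31, 33, 35, 37} = 1 + H

27 + H = {1, 3, 5, 7, 9, 11, 13, 15, 17, 19, 21, 23, 25, 27, 29, 31, 33, 35, 37}


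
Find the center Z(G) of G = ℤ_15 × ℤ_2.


Z(G) = {g ∈ G | gx = xg for all x ∈ G}
Direct product of abelian groups is abelian, so Z(G) = G

Z(ℤ_15 × ℤ_2) = ℤ_15 × ℤ_2


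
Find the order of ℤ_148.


ℤ_n has n elements.

|ℤ_148| = 148


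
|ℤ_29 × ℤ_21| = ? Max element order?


|ℤ_29 × ℤ_21| = 29 × 21 = 609
Max element order = lcm(29,21) = 609
Cyclic? Yes (gcd=1)

|ℤ_29×ℤ_21| = 609, max element order = 609


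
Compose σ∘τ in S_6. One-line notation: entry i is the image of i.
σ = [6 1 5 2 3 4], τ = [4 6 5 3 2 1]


σ∘τ: apply τ first, then σ
1 →τ 4 →σ 2
2 →τ 6 →σ 4
3 →τ 5 →σ 3
4 →τ 3 →σ 5
5 →τ 2 →σ 1
6 →τ 1 →σ 6

σ∘τ = [2 4 3 5 1 6]


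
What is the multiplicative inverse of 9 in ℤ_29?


Use the extended Euclidean algorithm to write 1 = 9·s + 29·t; then s mod 29 is the inverse.
Euclidean algorithm:
  9 = 0·29 + 9
  29 = 3·9 + 2
  9 = 4·2 + 1
  2 = 2·1 + 0
gcd(9,29) = 1
Back-substitution gives: 9·(13) + 29·(-4) = 1
So 9⁻¹ ≡ 13 ≡ 13 (mod 29)
Check: 9 × 13 = 117 ≡ 1 (mod 29) ✓

9⁻¹ ≡ 13 (mod 29)


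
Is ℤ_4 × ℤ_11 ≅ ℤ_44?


Comparing ℤ_4 × ℤ_11 and ℤ_44:
gcd(4,11) = 1, so ℤ_4 × ℤ_11 ≅ ℤ_44 (CRT)

Yes, ℤ_4 × ℤ_11 ≅ ℤ_44


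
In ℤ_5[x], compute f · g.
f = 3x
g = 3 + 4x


Expand and collect like terms; reduce coefficients mod 5:
x^0: 0·3 = 0 ≡ 0 (mod 5)
x^1: 0·4 + 3·3 = 9 ≡ 4 (mod 5)
x^2: 3·4 = 12 ≡ 2 (mod 5)
Result: 4x + 2x^2

f · g = 4x + 2x^2


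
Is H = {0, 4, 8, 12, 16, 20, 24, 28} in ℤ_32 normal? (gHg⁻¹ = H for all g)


H = {0, 4, 8, 12, 16, 20, 24, 28} in ℤ_32
ℤ_32 is abelian; every subgroup of an abelian group is normal

Yes, normal subgroup


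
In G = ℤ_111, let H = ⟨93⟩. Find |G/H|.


|⟨93⟩| = n / gcd(93, 111) = 111 / 3 = 37
H is normal (ℤ_111 is abelian).
|G/H| = |G| / |H| = 111 / 37 = 3

|G/H| = 3


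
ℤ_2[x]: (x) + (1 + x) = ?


Add coefficients mod 2:
x^0: 0 + 1 = 1 (mod 2)
x^1: 1 + 1 = 0 (mod 2)
Result: 1

f + g = 1


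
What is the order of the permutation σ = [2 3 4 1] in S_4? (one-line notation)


Cycle decomposition: (1 2 3 4)
Cycle lengths: 4
Order = lcm(4) = 4

ord(σ) = 4
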